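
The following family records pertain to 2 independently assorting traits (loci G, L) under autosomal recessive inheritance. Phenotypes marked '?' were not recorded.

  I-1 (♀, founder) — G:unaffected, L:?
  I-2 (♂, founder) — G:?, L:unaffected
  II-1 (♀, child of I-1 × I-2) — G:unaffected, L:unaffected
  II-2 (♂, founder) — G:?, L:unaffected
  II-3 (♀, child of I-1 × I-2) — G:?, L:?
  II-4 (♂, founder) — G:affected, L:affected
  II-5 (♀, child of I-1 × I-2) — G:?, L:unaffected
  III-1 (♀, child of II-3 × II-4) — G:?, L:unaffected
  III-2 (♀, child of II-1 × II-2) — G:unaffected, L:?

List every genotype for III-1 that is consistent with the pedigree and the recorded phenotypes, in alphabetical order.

G/I-1 un ·: GG|Gg
G/I-2 ? ·: GG|Gg|gg
G/II-1 un I-1×I-2: GG|Gg
G/II-2 ? ·: GG|Gg|gg
G/II-3 ? I-1×I-2: GG|Gg|gg
G/II-4 aff ·: gg
G/II-5 ? I-1×I-2: GG|Gg|gg
G/III-1 ? II-3×II-4: Gg|gg
G/III-2 un II-1×II-2: GG|Gg
⇒ G over [I-1,I-2,II-1,II-2,II-3,II-4,II-5,III-1,III-2]: 260 consistent
L/I-1 ? ·: LL|Ll|ll
L/I-2 un ·: LL|Ll
L/II-1 un I-1×I-2: LL|Ll
L/II-2 un ·: LL|Ll
L/II-3 ? I-1×I-2: LL|Ll
L/II-4 aff ·: ll
L/II-5 un I-1×I-2: LL|Ll
L/III-1 un II-3×II-4: Ll
L/III-2 ? II-1×II-2: LL|Ll|ll
⇒ L over [I-1,I-2,II-1,II-2,II-3,II-4,II-5,III-1,III-2]: 109 consistent

III-1 ∈ {Gg Ll, gg Ll}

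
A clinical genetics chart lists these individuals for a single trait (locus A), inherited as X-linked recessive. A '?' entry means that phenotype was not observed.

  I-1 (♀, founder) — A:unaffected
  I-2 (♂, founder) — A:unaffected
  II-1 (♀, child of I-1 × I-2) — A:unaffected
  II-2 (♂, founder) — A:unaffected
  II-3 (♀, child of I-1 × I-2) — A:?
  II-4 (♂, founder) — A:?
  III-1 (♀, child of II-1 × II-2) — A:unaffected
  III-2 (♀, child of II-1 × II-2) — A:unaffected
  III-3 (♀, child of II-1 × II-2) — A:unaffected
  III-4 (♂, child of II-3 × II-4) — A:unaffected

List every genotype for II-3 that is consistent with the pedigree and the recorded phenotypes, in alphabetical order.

II-3 ∈ {X^AX^A, X^AX^a}

A/I-1 un ·: X^AX^A|X^AX^a
A/I-2 un ·: X^AY
A/II-1 un I-1×I-2: X^AX^A|X^AX^a
A/II-2 un ·: X^AY
A/II-3 ? I-1×I-2: X^AX^A|X^AX^a
A/II-4 ? ·: X^AY|X^aY
A/III-1 un II-1×II-2: X^AX^A|X^AX^a
A/III-2 un II-1×II-2: X^AX^A|X^AX^a
A/III-3 un II-1×II-2: X^AX^A|X^AX^a
A/III-4 un II-3×II-4: X^AY
⇒ A over [I-1,I-2,II-1,II-2,II-3,II-4,III-1,III-2,III-3,III-4]: 38 consistent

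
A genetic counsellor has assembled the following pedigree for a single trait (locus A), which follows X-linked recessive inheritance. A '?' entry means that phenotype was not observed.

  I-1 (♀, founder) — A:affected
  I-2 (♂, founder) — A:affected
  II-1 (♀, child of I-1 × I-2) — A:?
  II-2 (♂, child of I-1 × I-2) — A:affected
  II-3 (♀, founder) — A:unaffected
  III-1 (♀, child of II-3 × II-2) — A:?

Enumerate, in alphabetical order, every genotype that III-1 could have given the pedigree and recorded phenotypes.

III-1 ∈ {X^AX^a, X^aX^a}

A/I-1 aff ·: X^aX^a
A/I-2 aff ·: X^aY
A/II-1 ? I-1×I-2: X^aX^a
A/II-2 aff I-1×I-2: X^aY
A/II-3 un ·: X^AX^A|X^AX^a
A/III-1 ? II-3×II-2: X^AX^a|X^aX^a
⇒ A over [I-1,I-2,II-1,II-2,II-3,III-1]: 3 consistent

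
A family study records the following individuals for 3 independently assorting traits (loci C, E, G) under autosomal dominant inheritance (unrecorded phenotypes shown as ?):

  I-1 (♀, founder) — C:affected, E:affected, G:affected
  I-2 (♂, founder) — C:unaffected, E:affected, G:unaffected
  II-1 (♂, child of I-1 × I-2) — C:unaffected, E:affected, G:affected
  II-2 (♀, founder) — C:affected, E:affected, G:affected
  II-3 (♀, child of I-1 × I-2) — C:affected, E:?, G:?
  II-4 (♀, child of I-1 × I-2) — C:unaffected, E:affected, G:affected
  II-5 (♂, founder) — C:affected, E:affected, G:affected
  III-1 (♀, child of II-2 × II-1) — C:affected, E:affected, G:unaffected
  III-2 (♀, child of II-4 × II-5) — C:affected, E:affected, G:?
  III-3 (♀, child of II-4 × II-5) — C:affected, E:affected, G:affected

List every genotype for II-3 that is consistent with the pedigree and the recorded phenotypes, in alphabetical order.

C/I-1 aff ·: Cc
C/I-2 un ·: cc
C/II-1 un I-1×I-2: cc
C/II-2 aff ·: Cc|CC
C/II-3 aff I-1×I-2: Cc
C/II-4 un I-1×I-2: cc
C/II-5 aff ·: Cc|CC
C/III-1 aff II-2×II-1: Cc
C/III-2 aff II-4×II-5: Cc
C/III-3 aff II-4×II-5: Cc
⇒ C over [I-1,I-2,II-1,II-2,II-3,II-4,II-5,III-1,III-2,III-3]: 4 consistent
E/I-1 aff ·: Ee|EE
E/I-2 aff ·: Ee|EE
E/II-1 aff I-1×I-2: Ee|EE
E/II-2 aff ·: Ee|EE
E/II-3 ? I-1×I-2: ee|Ee|EE
E/II-4 aff I-1×I-2: Ee|EE
E/II-5 aff ·: Ee|EE
E/III-1 aff II-2×II-1: Ee|EE
E/III-2 aff II-4×II-5: Ee|EE
E/III-3 aff II-4×II-5: Ee|EE
⇒ E over [I-1,I-2,II-1,II-2,II-3,II-4,II-5,III-1,III-2,III-3]: 652 consistent
G/I-1 aff ·: Gg|GG
G/I-2 un ·: gg
G/II-1 aff I-1×I-2: Gg
G/II-2 aff ·: Gg
G/II-3 ? I-1×I-2: gg|Gg
G/II-4 aff I-1×I-2: Gg
G/II-5 aff ·: Gg|GG
G/III-1 un II-2×II-1: gg
G/III-2 ? II-4×II-5: gg|Gg|GG
G/III-3 aff II-4×II-5: Gg|GG
⇒ G over [I-1,I-2,II-1,II-2,II-3,II-4,II-5,III-1,III-2,III-3]: 30 consistent

II-3 ∈ {Cc EE Gg, Cc EE gg, Cc Ee Gg, Cc Ee gg, Cc ee Gg, Cc ee gg}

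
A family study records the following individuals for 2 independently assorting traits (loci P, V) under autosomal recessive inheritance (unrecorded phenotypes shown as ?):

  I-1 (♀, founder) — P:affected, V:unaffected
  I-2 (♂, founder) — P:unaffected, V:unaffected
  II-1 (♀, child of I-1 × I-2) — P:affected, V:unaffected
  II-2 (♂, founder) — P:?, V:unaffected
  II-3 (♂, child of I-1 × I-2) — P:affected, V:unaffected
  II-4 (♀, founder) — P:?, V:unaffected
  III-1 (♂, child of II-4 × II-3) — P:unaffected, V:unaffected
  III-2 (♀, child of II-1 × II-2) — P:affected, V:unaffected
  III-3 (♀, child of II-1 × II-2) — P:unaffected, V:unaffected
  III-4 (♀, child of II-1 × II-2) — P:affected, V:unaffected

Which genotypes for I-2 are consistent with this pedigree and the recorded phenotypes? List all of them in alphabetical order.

P/I-1 aff ·: pp
P/I-2 un ·: Pp
P/II-1 aff I-1×I-2: pp
P/II-2 ? ·: Pp
P/II-3 aff I-1×I-2: pp
P/II-4 ? ·: PP|Pp
P/III-1 un II-4×II-3: Pp
P/III-2 aff II-1×II-2: pp
P/III-3 un II-1×II-2: Pp
P/III-4 aff II-1×II-2: pp
⇒ P over [I-1,I-2,II-1,II-2,II-3,II-4,III-1,III-2,III-3,III-4]: 2 consistent
V/I-1 un ·: VV|Vv
V/I-2 un ·: VV|Vv
V/II-1 un I-1×I-2: VV|Vv
V/II-2 un ·: VV|Vv
V/II-3 un I-1×I-2: VV|Vv
V/II-4 un ·: VV|Vv
V/III-1 un II-4×II-3: VV|Vv
V/III-2 un II-1×II-2: VV|Vv
V/III-3 un II-1×II-2: VV|Vv
V/III-4 un II-1×II-2: VV|Vv
⇒ V over [I-1,I-2,II-1,II-2,II-3,II-4,III-1,III-2,III-3,III-4]: 552 consistent

I-2 ∈ {Pp VV, Pp Vv}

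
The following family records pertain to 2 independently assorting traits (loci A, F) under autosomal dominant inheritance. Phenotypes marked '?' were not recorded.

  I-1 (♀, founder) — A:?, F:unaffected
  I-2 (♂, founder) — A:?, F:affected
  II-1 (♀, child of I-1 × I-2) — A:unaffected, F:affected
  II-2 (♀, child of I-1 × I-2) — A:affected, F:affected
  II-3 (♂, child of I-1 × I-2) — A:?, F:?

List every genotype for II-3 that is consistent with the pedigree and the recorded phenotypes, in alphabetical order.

II-3 ∈ {AA Ff, AA ff, Aa Ff, Aa ff, aa Ff, aa ff}

A/I-1 ? ·: aa|Aa
A/I-2 ? ·: aa|Aa
A/II-1 un I-1×I-2: aa
A/II-2 aff I-1×I-2: Aa|AA
A/II-3 ? I-1×I-2: aa|Aa|AA
⇒ A over [I-1,I-2,II-1,II-2,II-3]: 10 consistent
F/I-1 un ·: ff
F/I-2 aff ·: Ff|FF
F/II-1 aff I-1×I-2: Ff
F/II-2 aff I-1×I-2: Ff
F/II-3 ? I-1×I-2: ff|Ff
⇒ F over [I-1,I-2,II-1,II-2,II-3]: 3 consistent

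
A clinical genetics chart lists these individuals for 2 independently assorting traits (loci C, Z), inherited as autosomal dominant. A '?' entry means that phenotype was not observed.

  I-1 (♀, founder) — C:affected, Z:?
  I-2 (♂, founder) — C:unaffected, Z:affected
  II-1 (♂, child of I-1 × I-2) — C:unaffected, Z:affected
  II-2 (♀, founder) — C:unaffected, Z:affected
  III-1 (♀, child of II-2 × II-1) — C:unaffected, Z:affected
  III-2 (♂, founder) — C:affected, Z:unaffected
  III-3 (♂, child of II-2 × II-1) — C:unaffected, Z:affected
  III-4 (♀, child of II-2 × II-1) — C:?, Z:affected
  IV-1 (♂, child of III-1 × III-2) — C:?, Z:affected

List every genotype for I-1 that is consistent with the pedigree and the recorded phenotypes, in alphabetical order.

C/I-1 aff ·: Cc
C/I-2 un ·: cc
C/II-1 un I-1×I-2: cc
C/II-2 un ·: cc
C/III-1 un II-2×II-1: cc
C/III-2 aff ·: Cc|CC
C/III-3 un II-2×II-1: cc
C/III-4 ? II-2×II-1: cc
C/IV-1 ? III-1×III-2: cc|Cc
⇒ C over [I-1,I-2,II-1,II-2,III-1,III-2,III-3,III-4,IV-1]: 3 consistent
Z/I-1 ? ·: zz|Zz|ZZ
Z/I-2 aff ·: Zz|ZZ
Z/II-1 aff I-1×I-2: Zz|ZZ
Z/II-2 aff ·: Zz|ZZ
Z/III-1 aff II-2×II-1: Zz|ZZ
Z/III-2 un ·: zz
Z/III-3 aff II-2×II-1: Zz|ZZ
Z/III-4 aff II-2×II-1: Zz|ZZ
Z/IV-1 aff III-1×III-2: Zz
⇒ Z over [I-1,I-2,II-1,II-2,III-1,III-2,III-3,III-4,IV-1]: 116 consistent

I-1 ∈ {Cc ZZ, Cc Zz, Cc zz}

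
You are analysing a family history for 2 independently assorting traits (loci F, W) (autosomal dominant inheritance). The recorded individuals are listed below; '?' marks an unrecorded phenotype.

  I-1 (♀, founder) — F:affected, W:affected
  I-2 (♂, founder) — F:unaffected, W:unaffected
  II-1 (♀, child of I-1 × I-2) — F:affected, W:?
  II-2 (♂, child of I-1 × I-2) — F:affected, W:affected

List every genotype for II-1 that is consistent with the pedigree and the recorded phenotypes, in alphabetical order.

II-1 ∈ {Ff Ww, Ff ww}

F/I-1 aff ·: Ff|FF
F/I-2 un ·: ff
F/II-1 aff I-1×I-2: Ff
F/II-2 aff I-1×I-2: Ff
⇒ F over [I-1,I-2,II-1,II-2]: 2 consistent
W/I-1 aff ·: Ww|WW
W/I-2 un ·: ww
W/II-1 ? I-1×I-2: ww|Ww
W/II-2 aff I-1×I-2: Ww
⇒ W over [I-1,I-2,II-1,II-2]: 3 consistent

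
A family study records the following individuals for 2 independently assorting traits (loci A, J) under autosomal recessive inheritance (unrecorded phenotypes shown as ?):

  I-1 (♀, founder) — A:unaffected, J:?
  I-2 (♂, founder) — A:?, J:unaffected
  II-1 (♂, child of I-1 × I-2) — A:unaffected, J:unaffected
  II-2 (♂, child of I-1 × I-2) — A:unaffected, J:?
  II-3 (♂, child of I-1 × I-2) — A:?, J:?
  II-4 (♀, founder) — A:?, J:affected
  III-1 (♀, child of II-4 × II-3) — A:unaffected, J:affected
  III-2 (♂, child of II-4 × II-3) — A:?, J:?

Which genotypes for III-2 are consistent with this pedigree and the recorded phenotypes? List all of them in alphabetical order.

III-2 ∈ {AA Jj, AA jj, Aa Jj, Aa jj, aa Jj, aa jj}

A/I-1 un ·: AA|Aa
A/I-2 ? ·: AA|Aa|aa
A/II-1 un I-1×I-2: AA|Aa
A/II-2 un I-1×I-2: AA|Aa
A/II-3 ? I-1×I-2: AA|Aa|aa
A/II-4 ? ·: AA|Aa|aa
A/III-1 un II-4×II-3: AA|Aa
A/III-2 ? II-4×II-3: AA|Aa|aa
⇒ A over [I-1,I-2,II-1,II-2,II-3,II-4,III-1,III-2]: 261 consistent
J/I-1 ? ·: JJ|Jj|jj
J/I-2 un ·: JJ|Jj
J/II-1 un I-1×I-2: JJ|Jj
J/II-2 ? I-1×I-2: JJ|Jj|jj
J/II-3 ? I-1×I-2: Jj|jj
J/II-4 aff ·: jj
J/III-1 aff II-4×II-3: jj
J/III-2 ? II-4×II-3: Jj|jj
⇒ J over [I-1,I-2,II-1,II-2,II-3,II-4,III-1,III-2]: 42 consistent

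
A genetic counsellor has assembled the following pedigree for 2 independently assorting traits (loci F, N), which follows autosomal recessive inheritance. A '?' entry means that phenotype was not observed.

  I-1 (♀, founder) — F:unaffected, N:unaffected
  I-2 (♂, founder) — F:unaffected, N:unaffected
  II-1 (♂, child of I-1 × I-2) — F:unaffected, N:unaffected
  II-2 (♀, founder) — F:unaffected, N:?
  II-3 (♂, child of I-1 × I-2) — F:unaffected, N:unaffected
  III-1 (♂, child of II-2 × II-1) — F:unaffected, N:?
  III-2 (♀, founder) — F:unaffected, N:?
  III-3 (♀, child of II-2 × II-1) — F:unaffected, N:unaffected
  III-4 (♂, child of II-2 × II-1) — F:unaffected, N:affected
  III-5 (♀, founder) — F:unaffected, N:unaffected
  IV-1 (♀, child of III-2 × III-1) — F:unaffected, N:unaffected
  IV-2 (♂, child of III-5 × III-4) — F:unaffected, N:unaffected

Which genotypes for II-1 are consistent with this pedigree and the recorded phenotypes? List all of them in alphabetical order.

F/I-1 un ·: FF|Ff
F/I-2 un ·: FF|Ff
F/II-1 un I-1×I-2: FF|Ff
F/II-2 un ·: FF|Ff
F/II-3 un I-1×I-2: FF|Ff
F/III-1 un II-2×II-1: FF|Ff
F/III-2 un ·: FF|Ff
F/III-3 un II-2×II-1: FF|Ff
F/III-4 un II-2×II-1: FF|Ff
F/III-5 un ·: FF|Ff
F/IV-1 un III-2×III-1: FF|Ff
F/IV-2 un III-5×III-4: FF|Ff
⇒ F over [I-1,I-2,II-1,II-2,II-3,III-1,III-2,III-3,III-4,III-5,IV-1,IV-2]: 1925 consistent
N/I-1 un ·: NN|Nn
N/I-2 un ·: NN|Nn
N/II-1 un I-1×I-2: Nn
N/II-2 ? ·: Nn|nn
N/II-3 un I-1×I-2: NN|Nn
N/III-1 ? II-2×II-1: NN|Nn|nn
N/III-2 ? ·: NN|Nn|nn
N/III-3 un II-2×II-1: NN|Nn
N/III-4 aff II-2×II-1: nn
N/III-5 un ·: NN|Nn
N/IV-1 un III-2×III-1: NN|Nn
N/IV-2 un III-5×III-4: Nn
⇒ N over [I-1,I-2,II-1,II-2,II-3,III-1,III-2,III-3,III-4,III-5,IV-1,IV-2]: 348 consistent

II-1 ∈ {FF Nn, Ff Nn}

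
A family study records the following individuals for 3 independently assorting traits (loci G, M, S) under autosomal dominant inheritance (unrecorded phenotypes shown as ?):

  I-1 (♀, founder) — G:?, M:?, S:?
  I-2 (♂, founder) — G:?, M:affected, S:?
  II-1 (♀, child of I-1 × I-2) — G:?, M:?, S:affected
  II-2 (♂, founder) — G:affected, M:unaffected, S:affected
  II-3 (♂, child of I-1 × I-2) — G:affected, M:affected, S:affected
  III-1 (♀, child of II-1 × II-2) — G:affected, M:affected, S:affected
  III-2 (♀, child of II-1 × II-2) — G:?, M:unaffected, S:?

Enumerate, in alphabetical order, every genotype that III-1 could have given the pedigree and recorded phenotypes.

III-1 ∈ {GG Mm SS, GG Mm Ss, Gg Mm SS, Gg Mm Ss}

G/I-1 ? ·: gg|Gg|GG
G/I-2 ? ·: gg|Gg|GG
G/II-1 ? I-1×I-2: gg|Gg|GG
G/II-2 aff ·: Gg|GG
G/II-3 aff I-1×I-2: Gg|GG
G/III-1 aff II-1×II-2: Gg|GG
G/III-2 ? II-1×II-2: gg|Gg|GG
⇒ G over [I-1,I-2,II-1,II-2,II-3,III-1,III-2]: 147 consistent
M/I-1 ? ·: mm|Mm|MM
M/I-2 aff ·: Mm|MM
M/II-1 ? I-1×I-2: Mm
M/II-2 un ·: mm
M/II-3 aff I-1×I-2: Mm|MM
M/III-1 aff II-1×II-2: Mm
M/III-2 un II-1×II-2: mm
⇒ M over [I-1,I-2,II-1,II-2,II-3,III-1,III-2]: 8 consistent
S/I-1 ? ·: ss|Ss|SS
S/I-2 ? ·: ss|Ss|SS
S/II-1 aff I-1×I-2: Ss|SS
S/II-2 aff ·: Ss|SS
S/II-3 aff I-1×I-2: Ss|SS
S/III-1 aff II-1×II-2: Ss|SS
S/III-2 ? II-1×II-2: ss|Ss|SS
⇒ S over [I-1,I-2,II-1,II-2,II-3,III-1,III-2]: 135 consistent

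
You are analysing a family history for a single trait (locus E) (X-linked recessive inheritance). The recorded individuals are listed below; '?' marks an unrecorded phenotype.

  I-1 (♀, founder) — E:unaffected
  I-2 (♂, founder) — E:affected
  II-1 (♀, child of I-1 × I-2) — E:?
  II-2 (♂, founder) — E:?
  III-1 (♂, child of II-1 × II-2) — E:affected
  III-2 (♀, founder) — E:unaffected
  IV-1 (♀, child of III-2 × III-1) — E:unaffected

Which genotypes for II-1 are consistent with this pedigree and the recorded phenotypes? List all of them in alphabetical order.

II-1 ∈ {X^EX^e, X^eX^e}

E/I-1 un ·: X^EX^E|X^EX^e
E/I-2 aff ·: X^eY
E/II-1 ? I-1×I-2: X^EX^e|X^eX^e
E/II-2 ? ·: X^EY|X^eY
E/III-1 aff II-1×II-2: X^eY
E/III-2 un ·: X^EX^E|X^EX^e
E/IV-1 un III-2×III-1: X^EX^e
⇒ E over [I-1,I-2,II-1,II-2,III-1,III-2,IV-1]: 12 consistent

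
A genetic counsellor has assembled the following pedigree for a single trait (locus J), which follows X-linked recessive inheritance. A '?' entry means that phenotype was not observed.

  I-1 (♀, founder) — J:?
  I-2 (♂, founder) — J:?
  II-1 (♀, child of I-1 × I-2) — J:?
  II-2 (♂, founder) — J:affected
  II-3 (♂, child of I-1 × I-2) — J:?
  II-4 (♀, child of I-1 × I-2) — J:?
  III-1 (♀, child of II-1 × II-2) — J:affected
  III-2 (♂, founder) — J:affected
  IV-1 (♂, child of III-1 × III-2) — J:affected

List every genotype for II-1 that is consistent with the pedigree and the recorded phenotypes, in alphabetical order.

II-1 ∈ {X^JX^j, X^jX^j}

J/I-1 ? ·: X^JX^J|X^JX^j|X^jX^j
J/I-2 ? ·: X^JY|X^jY
J/II-1 ? I-1×I-2: X^JX^j|X^jX^j
J/II-2 aff ·: X^jY
J/II-3 ? I-1×I-2: X^JY|X^jY
J/II-4 ? I-1×I-2: X^JX^J|X^JX^j|X^jX^j
J/III-1 aff II-1×II-2: X^jX^j
J/III-2 aff ·: X^jY
J/IV-1 aff III-1×III-2: X^jY
⇒ J over [I-1,I-2,II-1,II-2,II-3,II-4,III-1,III-2,IV-1]: 15 consistent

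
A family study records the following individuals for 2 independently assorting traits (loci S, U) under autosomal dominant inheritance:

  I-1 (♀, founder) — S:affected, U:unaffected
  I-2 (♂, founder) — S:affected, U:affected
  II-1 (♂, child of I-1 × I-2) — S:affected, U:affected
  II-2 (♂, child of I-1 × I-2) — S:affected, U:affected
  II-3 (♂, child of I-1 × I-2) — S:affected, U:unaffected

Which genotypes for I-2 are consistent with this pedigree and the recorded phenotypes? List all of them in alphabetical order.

I-2 ∈ {SS Uu, Ss Uu}

S/I-1 aff ·: Ss|SS
S/I-2 aff ·: Ss|SS
S/II-1 aff I-1×I-2: Ss|SS
S/II-2 aff I-1×I-2: Ss|SS
S/II-3 aff I-1×I-2: Ss|SS
⇒ S over [I-1,I-2,II-1,II-2,II-3]: 25 consistent
U/I-1 un ·: uu
U/I-2 aff ·: Uu
U/II-1 aff I-1×I-2: Uu
U/II-2 aff I-1×I-2: Uu
U/II-3 un I-1×I-2: uu
⇒ U over [I-1,I-2,II-1,II-2,II-3]: 1 consistent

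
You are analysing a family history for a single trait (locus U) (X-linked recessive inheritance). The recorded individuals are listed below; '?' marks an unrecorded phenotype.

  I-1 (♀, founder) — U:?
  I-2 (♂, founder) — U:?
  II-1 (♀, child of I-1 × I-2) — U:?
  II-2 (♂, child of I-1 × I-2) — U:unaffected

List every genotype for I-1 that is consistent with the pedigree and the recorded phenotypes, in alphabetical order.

I-1 ∈ {X^UX^U, X^UX^u}

U/I-1 ? ·: X^UX^U|X^UX^u
U/I-2 ? ·: X^UY|X^uY
U/II-1 ? I-1×I-2: X^UX^U|X^UX^u|X^uX^u
U/II-2 un I-1×I-2: X^UY
⇒ U over [I-1,I-2,II-1,II-2]: 6 consistent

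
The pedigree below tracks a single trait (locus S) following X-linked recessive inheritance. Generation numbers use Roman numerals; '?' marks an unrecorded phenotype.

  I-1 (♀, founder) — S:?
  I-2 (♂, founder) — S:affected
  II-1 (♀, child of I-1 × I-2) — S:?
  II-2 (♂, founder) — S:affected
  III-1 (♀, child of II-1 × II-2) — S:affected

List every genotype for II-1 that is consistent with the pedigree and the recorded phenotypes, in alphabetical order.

II-1 ∈ {X^SX^s, X^sX^s}

S/I-1 ? ·: X^SX^S|X^SX^s|X^sX^s
S/I-2 aff ·: X^sY
S/II-1 ? I-1×I-2: X^SX^s|X^sX^s
S/II-2 aff ·: X^sY
S/III-1 aff II-1×II-2: X^sX^s
⇒ S over [I-1,I-2,II-1,II-2,III-1]: 4 consistent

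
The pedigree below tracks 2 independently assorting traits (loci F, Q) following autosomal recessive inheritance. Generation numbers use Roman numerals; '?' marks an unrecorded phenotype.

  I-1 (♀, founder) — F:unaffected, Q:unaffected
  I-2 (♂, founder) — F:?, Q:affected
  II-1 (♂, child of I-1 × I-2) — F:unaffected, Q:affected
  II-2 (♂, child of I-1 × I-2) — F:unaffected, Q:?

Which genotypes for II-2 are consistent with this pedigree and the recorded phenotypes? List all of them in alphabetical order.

F/I-1 un ·: FF|Ff
F/I-2 ? ·: FF|Ff|ff
F/II-1 un I-1×I-2: FF|Ff
F/II-2 un I-1×I-2: FF|Ff
⇒ F over [I-1,I-2,II-1,II-2]: 15 consistent
Q/I-1 un ·: Qq
Q/I-2 aff ·: qq
Q/II-1 aff I-1×I-2: qq
Q/II-2 ? I-1×I-2: Qq|qq
⇒ Q over [I-1,I-2,II-1,II-2]: 2 consistent

II-2 ∈ {FF Qq, FF qq, Ff Qq, Ff qq}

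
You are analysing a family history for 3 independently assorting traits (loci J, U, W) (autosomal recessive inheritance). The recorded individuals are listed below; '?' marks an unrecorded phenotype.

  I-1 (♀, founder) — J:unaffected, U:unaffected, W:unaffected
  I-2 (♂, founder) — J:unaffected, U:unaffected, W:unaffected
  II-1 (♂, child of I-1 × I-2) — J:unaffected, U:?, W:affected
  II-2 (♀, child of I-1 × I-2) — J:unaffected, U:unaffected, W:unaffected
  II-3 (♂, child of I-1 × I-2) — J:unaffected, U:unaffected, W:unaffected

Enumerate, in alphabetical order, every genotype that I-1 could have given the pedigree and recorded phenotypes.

I-1 ∈ {JJ UU Ww, JJ Uu Ww, Jj UU Ww, Jj Uu Ww}

J/I-1 un ·: JJ|Jj
J/I-2 un ·: JJ|Jj
J/II-1 un I-1×I-2: JJ|Jj
J/II-2 un I-1×I-2: JJ|Jj
J/II-3 un I-1×I-2: JJ|Jj
⇒ J over [I-1,I-2,II-1,II-2,II-3]: 25 consistent
U/I-1 un ·: UU|Uu
U/I-2 un ·: UU|Uu
U/II-1 ? I-1×I-2: UU|Uu|uu
U/II-2 un I-1×I-2: UU|Uu
U/II-3 un I-1×I-2: UU|Uu
⇒ U over [I-1,I-2,II-1,II-2,II-3]: 29 consistent
W/I-1 un ·: Ww
W/I-2 un ·: Ww
W/II-1 aff I-1×I-2: ww
W/II-2 un I-1×I-2: WW|Ww
W/II-3 un I-1×I-2: WW|Ww
⇒ W over [I-1,I-2,II-1,II-2,II-3]: 4 consistent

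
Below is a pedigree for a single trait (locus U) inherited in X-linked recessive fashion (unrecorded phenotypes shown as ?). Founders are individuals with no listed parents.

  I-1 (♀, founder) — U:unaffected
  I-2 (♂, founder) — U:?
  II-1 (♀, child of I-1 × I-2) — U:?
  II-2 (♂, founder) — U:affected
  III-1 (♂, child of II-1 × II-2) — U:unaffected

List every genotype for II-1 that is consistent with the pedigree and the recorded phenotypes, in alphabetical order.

U/I-1 un ·: X^UX^U|X^UX^u
U/I-2 ? ·: X^UY|X^uY
U/II-1 ? I-1×I-2: X^UX^U|X^UX^u
U/II-2 aff ·: X^uY
U/III-1 un II-1×II-2: X^UY
⇒ U over [I-1,I-2,II-1,II-2,III-1]: 5 consistent

II-1 ∈ {X^UX^U, X^UX^u}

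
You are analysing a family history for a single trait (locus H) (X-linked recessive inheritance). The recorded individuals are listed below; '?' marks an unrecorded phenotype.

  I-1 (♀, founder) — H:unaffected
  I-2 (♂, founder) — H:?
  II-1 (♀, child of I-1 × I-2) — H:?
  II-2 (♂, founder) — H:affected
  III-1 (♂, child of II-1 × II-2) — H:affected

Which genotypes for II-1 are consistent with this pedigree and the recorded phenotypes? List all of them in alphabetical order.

H/I-1 un ·: X^HX^H|X^HX^h
H/I-2 ? ·: X^HY|X^hY
H/II-1 ? I-1×I-2: X^HX^h|X^hX^h
H/II-2 aff ·: X^hY
H/III-1 aff II-1×II-2: X^hY
⇒ H over [I-1,I-2,II-1,II-2,III-1]: 4 consistent

II-1 ∈ {X^HX^h, X^hX^h}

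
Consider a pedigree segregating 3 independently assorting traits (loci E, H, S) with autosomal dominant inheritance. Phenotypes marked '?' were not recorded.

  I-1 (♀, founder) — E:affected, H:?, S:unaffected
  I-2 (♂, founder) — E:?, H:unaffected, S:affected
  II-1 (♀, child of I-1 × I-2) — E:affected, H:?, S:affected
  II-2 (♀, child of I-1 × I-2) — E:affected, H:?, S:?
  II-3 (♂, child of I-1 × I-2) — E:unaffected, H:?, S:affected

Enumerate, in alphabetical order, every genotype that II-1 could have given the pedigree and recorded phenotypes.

II-1 ∈ {EE Hh Ss, EE hh Ss, Ee Hh Ss, Ee hh Ss}

E/I-1 aff ·: Ee
E/I-2 ? ·: ee|Ee
E/II-1 aff I-1×I-2: Ee|EE
E/II-2 aff I-1×I-2: Ee|EE
E/II-3 un I-1×I-2: ee
⇒ E over [I-1,I-2,II-1,II-2,II-3]: 5 consistent
H/I-1 ? ·: hh|Hh|HH
H/I-2 un ·: hh
H/II-1 ? I-1×I-2: hh|Hh
H/II-2 ? I-1×I-2: hh|Hh
H/II-3 ? I-1×I-2: hh|Hh
⇒ H over [I-1,I-2,II-1,II-2,II-3]: 10 consistent
S/I-1 un ·: ss
S/I-2 aff ·: Ss|SS
S/II-1 aff I-1×I-2: Ss
S/II-2 ? I-1×I-2: ss|Ss
S/II-3 aff I-1×I-2: Ss
⇒ S over [I-1,I-2,II-1,II-2,II-3]: 3 consistent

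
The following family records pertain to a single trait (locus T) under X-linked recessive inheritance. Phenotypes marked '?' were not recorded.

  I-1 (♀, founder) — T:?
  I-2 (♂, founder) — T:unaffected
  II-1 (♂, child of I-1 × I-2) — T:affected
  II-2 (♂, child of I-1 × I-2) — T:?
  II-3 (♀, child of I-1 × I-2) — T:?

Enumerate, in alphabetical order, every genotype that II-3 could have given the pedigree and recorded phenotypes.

T/I-1 ? ·: X^TX^t|X^tX^t
T/I-2 un ·: X^TY
T/II-1 aff I-1×I-2: X^tY
T/II-2 ? I-1×I-2: X^TY|X^tY
T/II-3 ? I-1×I-2: X^TX^T|X^TX^t
⇒ T over [I-1,I-2,II-1,II-2,II-3]: 5 consistent

II-3 ∈ {X^TX^T, X^TX^t}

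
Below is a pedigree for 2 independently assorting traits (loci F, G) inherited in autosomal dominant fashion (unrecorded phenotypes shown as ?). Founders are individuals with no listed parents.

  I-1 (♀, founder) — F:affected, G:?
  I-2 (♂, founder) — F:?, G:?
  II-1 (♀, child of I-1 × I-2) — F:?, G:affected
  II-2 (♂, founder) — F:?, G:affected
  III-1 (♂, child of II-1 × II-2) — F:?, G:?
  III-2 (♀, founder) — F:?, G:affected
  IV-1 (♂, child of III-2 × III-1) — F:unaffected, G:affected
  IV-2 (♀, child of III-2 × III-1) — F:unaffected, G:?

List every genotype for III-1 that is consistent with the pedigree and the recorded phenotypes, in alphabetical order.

F/I-1 aff ·: Ff|FF
F/I-2 ? ·: ff|Ff|FF
F/II-1 ? I-1×I-2: ff|Ff|FF
F/II-2 ? ·: ff|Ff|FF
F/III-1 ? II-1×II-2: ff|Ff
F/III-2 ? ·: ff|Ff
F/IV-1 un III-2×III-1: ff
F/IV-2 un III-2×III-1: ff
⇒ F over [I-1,I-2,II-1,II-2,III-1,III-2,IV-1,IV-2]: 82 consistent
G/I-1 ? ·: gg|Gg|GG
G/I-2 ? ·: gg|Gg|GG
G/II-1 aff I-1×I-2: Gg|GG
G/II-2 aff ·: Gg|GG
G/III-1 ? II-1×II-2: gg|Gg|GG
G/III-2 aff ·: Gg|GG
G/IV-1 aff III-2×III-1: Gg|GG
G/IV-2 ? III-2×III-1: gg|Gg|GG
⇒ G over [I-1,I-2,II-1,II-2,III-1,III-2,IV-1,IV-2]: 311 consistent

III-1 ∈ {Ff GG, Ff Gg, Ff gg, ff GG, ff Gg, ff gg}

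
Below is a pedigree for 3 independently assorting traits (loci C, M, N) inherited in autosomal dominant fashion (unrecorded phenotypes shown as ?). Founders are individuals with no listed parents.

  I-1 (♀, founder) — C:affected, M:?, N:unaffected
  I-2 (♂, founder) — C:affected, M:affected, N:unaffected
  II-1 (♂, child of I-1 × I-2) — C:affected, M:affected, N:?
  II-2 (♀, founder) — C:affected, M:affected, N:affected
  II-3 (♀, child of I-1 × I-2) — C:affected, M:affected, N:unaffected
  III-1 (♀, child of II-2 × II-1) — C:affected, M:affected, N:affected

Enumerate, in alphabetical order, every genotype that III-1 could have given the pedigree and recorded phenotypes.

III-1 ∈ {CC MM Nn, CC Mm Nn, Cc MM Nn, Cc Mm Nn}

C/I-1 aff ·: Cc|CC
C/I-2 aff ·: Cc|CC
C/II-1 aff I-1×I-2: Cc|CC
C/II-2 aff ·: Cc|CC
C/II-3 aff I-1×I-2: Cc|CC
C/III-1 aff II-2×II-1: Cc|CC
⇒ C over [I-1,I-2,II-1,II-2,II-3,III-1]: 45 consistent
M/I-1 ? ·: mm|Mm|MM
M/I-2 aff ·: Mm|MM
M/II-1 aff I-1×I-2: Mm|MM
M/II-2 aff ·: Mm|MM
M/II-3 aff I-1×I-2: Mm|MM
M/III-1 aff II-2×II-1: Mm|MM
⇒ M over [I-1,I-2,II-1,II-2,II-3,III-1]: 53 consistent
N/I-1 un ·: nn
N/I-2 un ·: nn
N/II-1 ? I-1×I-2: nn
N/II-2 aff ·: Nn|NN
N/II-3 un I-1×I-2: nn
N/III-1 aff II-2×II-1: Nn
⇒ N over [I-1,I-2,II-1,II-2,II-3,III-1]: 2 consistent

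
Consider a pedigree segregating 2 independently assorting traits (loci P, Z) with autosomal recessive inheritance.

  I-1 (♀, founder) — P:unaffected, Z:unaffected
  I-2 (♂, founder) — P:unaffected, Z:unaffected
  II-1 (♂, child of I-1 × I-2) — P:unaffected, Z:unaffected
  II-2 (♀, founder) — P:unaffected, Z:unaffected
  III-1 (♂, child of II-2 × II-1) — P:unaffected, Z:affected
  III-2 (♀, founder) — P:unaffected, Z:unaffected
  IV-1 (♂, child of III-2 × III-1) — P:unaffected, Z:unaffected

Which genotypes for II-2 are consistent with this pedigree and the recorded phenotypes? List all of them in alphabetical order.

P/I-1 un ·: PP|Pp
P/I-2 un ·: PP|Pp
P/II-1 un I-1×I-2: PP|Pp
P/II-2 un ·: PP|Pp
P/III-1 un II-2×II-1: PP|Pp
P/III-2 un ·: PP|Pp
P/IV-1 un III-2×III-1: PP|Pp
⇒ P over [I-1,I-2,II-1,II-2,III-1,III-2,IV-1]: 82 consistent
Z/I-1 un ·: ZZ|Zz
Z/I-2 un ·: ZZ|Zz
Z/II-1 un I-1×I-2: Zz
Z/II-2 un ·: Zz
Z/III-1 aff II-2×II-1: zz
Z/III-2 un ·: ZZ|Zz
Z/IV-1 un III-2×III-1: Zz
⇒ Z over [I-1,I-2,II-1,II-2,III-1,III-2,IV-1]: 6 consistent

II-2 ∈ {PP Zz, Pp Zz}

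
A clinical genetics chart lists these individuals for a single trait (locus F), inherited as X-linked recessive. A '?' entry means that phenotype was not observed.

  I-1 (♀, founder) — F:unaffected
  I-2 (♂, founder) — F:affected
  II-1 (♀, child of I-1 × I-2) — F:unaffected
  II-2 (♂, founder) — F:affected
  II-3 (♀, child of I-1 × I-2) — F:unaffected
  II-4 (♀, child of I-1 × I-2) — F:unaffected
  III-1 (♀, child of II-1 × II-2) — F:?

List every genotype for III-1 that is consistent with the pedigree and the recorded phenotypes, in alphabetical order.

F/I-1 un ·: X^FX^F|X^FX^f
F/I-2 aff ·: X^fY
F/II-1 un I-1×I-2: X^FX^f
F/II-2 aff ·: X^fY
F/II-3 un I-1×I-2: X^FX^f
F/II-4 un I-1×I-2: X^FX^f
F/III-1 ? II-1×II-2: X^FX^f|X^fX^f
⇒ F over [I-1,I-2,II-1,II-2,II-3,II-4,III-1]: 4 consistent

III-1 ∈ {X^FX^f, X^fX^f}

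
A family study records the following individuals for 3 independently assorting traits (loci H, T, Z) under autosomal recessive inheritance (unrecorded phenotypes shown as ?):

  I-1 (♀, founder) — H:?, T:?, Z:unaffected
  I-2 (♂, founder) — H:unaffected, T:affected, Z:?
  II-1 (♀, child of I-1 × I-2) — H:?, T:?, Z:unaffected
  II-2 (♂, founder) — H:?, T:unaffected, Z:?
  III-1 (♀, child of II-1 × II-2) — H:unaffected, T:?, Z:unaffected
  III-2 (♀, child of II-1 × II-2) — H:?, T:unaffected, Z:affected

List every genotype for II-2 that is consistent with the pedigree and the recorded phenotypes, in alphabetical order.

H/I-1 ? ·: HH|Hh|hh
H/I-2 un ·: HH|Hh
H/II-1 ? I-1×I-2: HH|Hh|hh
H/II-2 ? ·: HH|Hh|hh
H/III-1 un II-1×II-2: HH|Hh
H/III-2 ? II-1×II-2: HH|Hh|hh
⇒ H over [I-1,I-2,II-1,II-2,III-1,III-2]: 90 consistent
T/I-1 ? ·: TT|Tt|tt
T/I-2 aff ·: tt
T/II-1 ? I-1×I-2: Tt|tt
T/II-2 un ·: TT|Tt
T/III-1 ? II-1×II-2: TT|Tt|tt
T/III-2 un II-1×II-2: TT|Tt
⇒ T over [I-1,I-2,II-1,II-2,III-1,III-2]: 26 consistent
Z/I-1 un ·: ZZ|Zz
Z/I-2 ? ·: ZZ|Zz|zz
Z/II-1 un I-1×I-2: Zz
Z/II-2 ? ·: Zz|zz
Z/III-1 un II-1×II-2: ZZ|Zz
Z/III-2 aff II-1×II-2: zz
⇒ Z over [I-1,I-2,II-1,II-2,III-1,III-2]: 15 consistent

II-2 ∈ {HH TT Zz, HH TT zz, HH Tt Zz, HH Tt zz, Hh TT Zz, Hh TT zz, Hh Tt Zz, Hh Tt zz, hh TT Zz, hh TT zz, hh Tt Zz, hh Tt zz}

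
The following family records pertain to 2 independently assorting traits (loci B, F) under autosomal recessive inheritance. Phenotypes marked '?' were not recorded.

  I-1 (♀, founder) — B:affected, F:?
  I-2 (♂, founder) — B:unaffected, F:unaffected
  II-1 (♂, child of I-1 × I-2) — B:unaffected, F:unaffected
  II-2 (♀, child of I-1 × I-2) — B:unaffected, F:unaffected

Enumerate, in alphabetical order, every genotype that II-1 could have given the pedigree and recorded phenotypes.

B/I-1 aff ·: bb
B/I-2 un ·: BB|Bb
B/II-1 un I-1×I-2: Bb
B/II-2 un I-1×I-2: Bb
⇒ B over [I-1,I-2,II-1,II-2]: 2 consistent
F/I-1 ? ·: FF|Ff|ff
F/I-2 un ·: FF|Ff
F/II-1 un I-1×I-2: FF|Ff
F/II-2 un I-1×I-2: FF|Ff
⇒ F over [I-1,I-2,II-1,II-2]: 15 consistent

II-1 ∈ {Bb FF, Bb Ff}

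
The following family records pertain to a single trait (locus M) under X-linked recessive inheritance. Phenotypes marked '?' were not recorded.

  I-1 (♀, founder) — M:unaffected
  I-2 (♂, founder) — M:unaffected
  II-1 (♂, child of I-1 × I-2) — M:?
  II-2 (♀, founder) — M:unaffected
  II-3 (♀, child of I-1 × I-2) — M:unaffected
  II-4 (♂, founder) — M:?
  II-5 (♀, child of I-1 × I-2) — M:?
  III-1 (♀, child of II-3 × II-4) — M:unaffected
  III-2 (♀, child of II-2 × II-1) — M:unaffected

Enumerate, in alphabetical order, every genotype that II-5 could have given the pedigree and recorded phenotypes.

M/I-1 un ·: X^MX^M|X^MX^m
M/I-2 un ·: X^MY
M/II-1 ? I-1×I-2: X^MY|X^mY
M/II-2 un ·: X^MX^M|X^MX^m
M/II-3 un I-1×I-2: X^MX^M|X^MX^m
M/II-4 ? ·: X^MY|X^mY
M/II-5 ? I-1×I-2: X^MX^M|X^MX^m
M/III-1 un II-3×II-4: X^MX^M|X^MX^m
M/III-2 un II-2×II-1: X^MX^M|X^MX^m
⇒ M over [I-1,I-2,II-1,II-2,II-3,II-4,II-5,III-1,III-2]: 56 consistent

II-5 ∈ {X^MX^M, X^MX^m}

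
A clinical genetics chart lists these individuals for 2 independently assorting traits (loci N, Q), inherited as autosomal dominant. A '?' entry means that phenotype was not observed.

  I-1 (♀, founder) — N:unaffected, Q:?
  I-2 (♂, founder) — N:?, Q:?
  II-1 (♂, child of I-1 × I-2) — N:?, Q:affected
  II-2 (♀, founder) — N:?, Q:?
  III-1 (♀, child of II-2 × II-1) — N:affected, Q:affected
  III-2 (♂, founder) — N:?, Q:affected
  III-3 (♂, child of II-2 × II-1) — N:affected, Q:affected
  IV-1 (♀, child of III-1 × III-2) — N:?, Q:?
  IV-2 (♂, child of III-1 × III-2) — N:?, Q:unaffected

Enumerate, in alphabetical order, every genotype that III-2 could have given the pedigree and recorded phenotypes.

N/I-1 un ·: nn
N/I-2 ? ·: nn|Nn|NN
N/II-1 ? I-1×I-2: nn|Nn
N/II-2 ? ·: nn|Nn|NN
N/III-1 aff II-2×II-1: Nn|NN
N/III-2 ? ·: nn|Nn|NN
N/III-3 aff II-2×II-1: Nn|NN
N/IV-1 ? III-1×III-2: nn|Nn|NN
N/IV-2 ? III-1×III-2: nn|Nn|NN
⇒ N over [I-1,I-2,II-1,II-2,III-1,III-2,III-3,IV-1,IV-2]: 286 consistent
Q/I-1 ? ·: qq|Qq|QQ
Q/I-2 ? ·: qq|Qq|QQ
Q/II-1 aff I-1×I-2: Qq|QQ
Q/II-2 ? ·: qq|Qq|QQ
Q/III-1 aff II-2×II-1: Qq
Q/III-2 aff ·: Qq
Q/III-3 aff II-2×II-1: Qq|QQ
Q/IV-1 ? III-1×III-2: qq|Qq|QQ
Q/IV-2 un III-1×III-2: qq
⇒ Q over [I-1,I-2,II-1,II-2,III-1,III-2,III-3,IV-1,IV-2]: 141 consistent

III-2 ∈ {NN Qq, Nn Qq, nn Qq}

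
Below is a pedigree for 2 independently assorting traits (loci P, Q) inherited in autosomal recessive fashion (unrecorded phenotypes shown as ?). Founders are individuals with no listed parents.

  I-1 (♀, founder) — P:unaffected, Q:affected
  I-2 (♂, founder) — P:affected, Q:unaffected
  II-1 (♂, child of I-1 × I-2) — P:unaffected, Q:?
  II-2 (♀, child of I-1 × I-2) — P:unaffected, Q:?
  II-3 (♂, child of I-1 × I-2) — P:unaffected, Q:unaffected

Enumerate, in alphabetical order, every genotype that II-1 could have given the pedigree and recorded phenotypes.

P/I-1 un ·: PP|Pp
P/I-2 aff ·: pp
P/II-1 un I-1×I-2: Pp
P/II-2 un I-1×I-2: Pp
P/II-3 un I-1×I-2: Pp
⇒ P over [I-1,I-2,II-1,II-2,II-3]: 2 consistent
Q/I-1 aff ·: qq
Q/I-2 un ·: QQ|Qq
Q/II-1 ? I-1×I-2: Qq|qq
Q/II-2 ? I-1×I-2: Qq|qq
Q/II-3 un I-1×I-2: Qq
⇒ Q over [I-1,I-2,II-1,II-2,II-3]: 5 consistent

II-1 ∈ {Pp Qq, Pp qq}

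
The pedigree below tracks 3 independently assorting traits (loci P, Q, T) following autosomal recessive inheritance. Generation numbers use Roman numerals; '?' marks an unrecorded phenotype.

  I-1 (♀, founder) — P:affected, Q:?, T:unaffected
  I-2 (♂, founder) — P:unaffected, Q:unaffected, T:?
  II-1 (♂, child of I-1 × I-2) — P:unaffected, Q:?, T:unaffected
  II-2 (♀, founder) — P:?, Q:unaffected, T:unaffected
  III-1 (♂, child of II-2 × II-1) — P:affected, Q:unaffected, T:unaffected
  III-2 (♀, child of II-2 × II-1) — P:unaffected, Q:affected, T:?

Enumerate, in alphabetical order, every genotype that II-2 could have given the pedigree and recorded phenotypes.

II-2 ∈ {Pp Qq TT, Pp Qq Tt, pp Qq TT, pp Qq Tt}

P/I-1 aff ·: pp
P/I-2 un ·: PP|Pp
P/II-1 un I-1×I-2: Pp
P/II-2 ? ·: Pp|pp
P/III-1 aff II-2×II-1: pp
P/III-2 un II-2×II-1: PP|Pp
⇒ P over [I-1,I-2,II-1,II-2,III-1,III-2]: 6 consistent
Q/I-1 ? ·: QQ|Qq|qq
Q/I-2 un ·: QQ|Qq
Q/II-1 ? I-1×I-2: Qq|qq
Q/II-2 un ·: Qq
Q/III-1 un II-2×II-1: QQ|Qq
Q/III-2 aff II-2×II-1: qq
⇒ Q over [I-1,I-2,II-1,II-2,III-1,III-2]: 12 consistent
T/I-1 un ·: TT|Tt
T/I-2 ? ·: TT|Tt|tt
T/II-1 un I-1×I-2: TT|Tt
T/II-2 un ·: TT|Tt
T/III-1 un II-2×II-1: TT|Tt
T/III-2 ? II-2×II-1: TT|Tt|tt
⇒ T over [I-1,I-2,II-1,II-2,III-1,III-2]: 70 consistent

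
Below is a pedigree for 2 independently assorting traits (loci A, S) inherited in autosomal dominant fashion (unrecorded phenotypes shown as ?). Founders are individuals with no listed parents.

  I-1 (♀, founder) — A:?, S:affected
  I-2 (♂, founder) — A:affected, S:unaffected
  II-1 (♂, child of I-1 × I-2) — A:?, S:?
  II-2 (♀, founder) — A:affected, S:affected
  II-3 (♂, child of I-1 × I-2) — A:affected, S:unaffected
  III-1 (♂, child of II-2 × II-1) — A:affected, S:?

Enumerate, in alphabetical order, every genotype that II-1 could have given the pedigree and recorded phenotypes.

II-1 ∈ {AA Ss, AA ss, Aa Ss, Aa ss, aa Ss, aa ss}

A/I-1 ? ·: aa|Aa|AA
A/I-2 aff ·: Aa|AA
A/II-1 ? I-1×I-2: aa|Aa|AA
A/II-2 aff ·: Aa|AA
A/II-3 aff I-1×I-2: Aa|AA
A/III-1 aff II-2×II-1: Aa|AA
⇒ A over [I-1,I-2,II-1,II-2,II-3,III-1]: 59 consistent
S/I-1 aff ·: Ss
S/I-2 un ·: ss
S/II-1 ? I-1×I-2: ss|Ss
S/II-2 aff ·: Ss|SS
S/II-3 un I-1×I-2: ss
S/III-1 ? II-2×II-1: ss|Ss|SS
⇒ S over [I-1,I-2,II-1,II-2,II-3,III-1]: 8 consistent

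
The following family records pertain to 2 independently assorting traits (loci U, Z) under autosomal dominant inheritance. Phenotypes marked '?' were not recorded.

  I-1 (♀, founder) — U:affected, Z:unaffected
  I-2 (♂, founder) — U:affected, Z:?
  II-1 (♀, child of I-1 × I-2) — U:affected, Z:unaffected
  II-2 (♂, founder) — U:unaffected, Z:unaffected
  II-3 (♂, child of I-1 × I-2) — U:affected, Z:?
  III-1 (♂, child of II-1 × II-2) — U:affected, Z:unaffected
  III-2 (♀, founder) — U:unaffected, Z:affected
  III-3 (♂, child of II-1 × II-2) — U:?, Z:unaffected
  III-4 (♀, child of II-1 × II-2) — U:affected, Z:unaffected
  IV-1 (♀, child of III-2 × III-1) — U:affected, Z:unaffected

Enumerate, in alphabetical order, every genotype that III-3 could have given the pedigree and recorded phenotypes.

III-3 ∈ {Uu zz, uu zz}

U/I-1 aff ·: Uu|UU
U/I-2 aff ·: Uu|UU
U/II-1 aff I-1×I-2: Uu|UU
U/II-2 un ·: uu
U/II-3 aff I-1×I-2: Uu|UU
U/III-1 aff II-1×II-2: Uu
U/III-2 un ·: uu
U/III-3 ? II-1×II-2: uu|Uu
U/III-4 aff II-1×II-2: Uu
U/IV-1 aff III-2×III-1: Uu
⇒ U over [I-1,I-2,II-1,II-2,II-3,III-1,III-2,III-3,III-4,IV-1]: 19 consistent
Z/I-1 un ·: zz
Z/I-2 ? ·: zz|Zz
Z/II-1 un I-1×I-2: zz
Z/II-2 un ·: zz
Z/II-3 ? I-1×I-2: zz|Zz
Z/III-1 un II-1×II-2: zz
Z/III-2 aff ·: Zz
Z/III-3 un II-1×II-2: zz
Z/III-4 un II-1×II-2: zz
Z/IV-1 un III-2×III-1: zz
⇒ Z over [I-1,I-2,II-1,II-2,II-3,III-1,III-2,III-3,III-4,IV-1]: 3 consistent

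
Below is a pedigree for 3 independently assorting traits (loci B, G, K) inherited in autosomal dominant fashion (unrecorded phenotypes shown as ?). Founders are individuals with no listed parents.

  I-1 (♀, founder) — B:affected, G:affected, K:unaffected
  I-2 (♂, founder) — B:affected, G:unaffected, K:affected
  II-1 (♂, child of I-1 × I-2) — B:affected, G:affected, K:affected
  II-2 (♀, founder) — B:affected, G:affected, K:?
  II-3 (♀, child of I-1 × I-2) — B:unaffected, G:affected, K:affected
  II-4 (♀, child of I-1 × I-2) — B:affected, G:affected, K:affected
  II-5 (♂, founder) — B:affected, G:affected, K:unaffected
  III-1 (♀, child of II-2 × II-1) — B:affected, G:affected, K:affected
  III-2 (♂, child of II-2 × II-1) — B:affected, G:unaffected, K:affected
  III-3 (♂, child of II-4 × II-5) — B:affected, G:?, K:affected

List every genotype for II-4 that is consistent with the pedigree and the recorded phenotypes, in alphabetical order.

B/I-1 aff ·: Bb
B/I-2 aff ·: Bb
B/II-1 aff I-1×I-2: Bb|BB
B/II-2 aff ·: Bb|BB
B/II-3 un I-1×I-2: bb
B/II-4 aff I-1×I-2: Bb|BB
B/II-5 aff ·: Bb|BB
B/III-1 aff II-2×II-1: Bb|BB
B/III-2 aff II-2×II-1: Bb|BB
B/III-3 aff II-4×II-5: Bb|BB
⇒ B over [I-1,I-2,II-1,II-2,II-3,II-4,II-5,III-1,III-2,III-3]: 91 consistent
G/I-1 aff ·: Gg|GG
G/I-2 un ·: gg
G/II-1 aff I-1×I-2: Gg
G/II-2 aff ·: Gg
G/II-3 aff I-1×I-2: Gg
G/II-4 aff I-1×I-2: Gg
G/II-5 aff ·: Gg|GG
G/III-1 aff II-2×II-1: Gg|GG
G/III-2 un II-2×II-1: gg
G/III-3 ? II-4×II-5: gg|Gg|GG
⇒ G over [I-1,I-2,II-1,II-2,II-3,II-4,II-5,III-1,III-2,III-3]: 20 consistent
K/I-1 un ·: kk
K/I-2 aff ·: Kk|KK
K/II-1 aff I-1×I-2: Kk
K/II-2 ? ·: kk|Kk|KK
K/II-3 aff I-1×I-2: Kk
K/II-4 aff I-1×I-2: Kk
K/II-5 un ·: kk
K/III-1 aff II-2×II-1: Kk|KK
K/III-2 aff II-2×II-1: Kk|KK
K/III-3 aff II-4×II-5: Kk
⇒ K over [I-1,I-2,II-1,II-2,II-3,II-4,II-5,III-1,III-2,III-3]: 18 consistent

II-4 ∈ {BB Gg Kk, Bb Gg Kk}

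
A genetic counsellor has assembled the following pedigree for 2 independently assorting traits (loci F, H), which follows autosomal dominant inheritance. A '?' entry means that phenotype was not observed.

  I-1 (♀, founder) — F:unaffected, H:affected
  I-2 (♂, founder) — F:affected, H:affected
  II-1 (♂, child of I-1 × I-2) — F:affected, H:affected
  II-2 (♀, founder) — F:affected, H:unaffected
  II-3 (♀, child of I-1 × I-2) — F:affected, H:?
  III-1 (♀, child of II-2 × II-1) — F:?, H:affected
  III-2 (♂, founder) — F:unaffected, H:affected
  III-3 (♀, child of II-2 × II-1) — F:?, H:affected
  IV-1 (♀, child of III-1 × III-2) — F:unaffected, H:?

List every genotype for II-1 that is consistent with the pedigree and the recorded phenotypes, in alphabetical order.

F/I-1 un ·: ff
F/I-2 aff ·: Ff|FF
F/II-1 aff I-1×I-2: Ff
F/II-2 aff ·: Ff|FF
F/II-3 aff I-1×I-2: Ff
F/III-1 ? II-2×II-1: ff|Ff
F/III-2 un ·: ff
F/III-3 ? II-2×II-1: ff|Ff|FF
F/IV-1 un III-1×III-2: ff
⇒ F over [I-1,I-2,II-1,II-2,II-3,III-1,III-2,III-3,IV-1]: 16 consistent
H/I-1 aff ·: Hh|HH
H/I-2 aff ·: Hh|HH
H/II-1 aff I-1×I-2: Hh|HH
H/II-2 un ·: hh
H/II-3 ? I-1×I-2: hh|Hh|HH
H/III-1 aff II-2×II-1: Hh
H/III-2 aff ·: Hh|HH
H/III-3 aff II-2×II-1: Hh
H/IV-1 ? III-1×III-2: hh|Hh|HH
⇒ H over [I-1,I-2,II-1,II-2,II-3,III-1,III-2,III-3,IV-1]: 75 consistent

II-1 ∈ {Ff HH, Ff Hh}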